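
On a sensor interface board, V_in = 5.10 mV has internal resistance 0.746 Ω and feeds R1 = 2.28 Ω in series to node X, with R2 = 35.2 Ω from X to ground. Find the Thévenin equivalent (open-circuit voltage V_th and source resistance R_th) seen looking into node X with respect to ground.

V_th ≈ 4.70 mV, R_th ≈ 2.79 Ω

R1' = 0.746 + 2.28 = 3.026 Ω (source resistance + R1).
With X open, the divider is unloaded: V_th = 5.10 × 35.2/38.23 = 4.696 mV.
Zeroing V_in shorts the top of R1' to ground, so R_th = R1' ‖ R2 = 2.786 Ω.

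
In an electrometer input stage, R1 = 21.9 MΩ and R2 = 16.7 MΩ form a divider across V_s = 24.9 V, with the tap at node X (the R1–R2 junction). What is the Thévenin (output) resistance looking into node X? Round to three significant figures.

R_th ≈ 9.47 MΩ

With V_s suppressed (replaced by a short), R_th = R1 ‖ R2 = (21.90 × 16.7)/(21.90 + 16.7) = 9.475 MΩ.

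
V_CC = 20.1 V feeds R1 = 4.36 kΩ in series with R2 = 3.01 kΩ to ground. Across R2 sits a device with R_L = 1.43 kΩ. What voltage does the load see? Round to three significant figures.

V_out ≈ 3.66 V

R2 ‖ R_L = (3.01 × 1.43)/(3.01 + 1.43) = 0.9694 kΩ.
Voltage divider with the loaded lower leg: V_out = 20.1 × 0.9694/(4.36 + 0.9694) = 20.1 × 0.1819 = 3.656 V.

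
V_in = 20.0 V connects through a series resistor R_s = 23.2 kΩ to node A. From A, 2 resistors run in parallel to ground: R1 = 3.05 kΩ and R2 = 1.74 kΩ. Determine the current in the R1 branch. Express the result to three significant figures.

I ≈ 0.299 mA

Parallel bank: R_p = 1/(1/3.05 + 1/1.74) = 1.108 kΩ.
Node voltage V_A = V_in · R_p/(R_s + R_p) = 20.0 × 0.04558 = 0.9116 V.
Branch current I = V_A/R1 = 0.9116/3.05 = 0.2989 mA.
(Check via current divider: I_total = 0.8228 mA; share G_k/ΣG = 0.3633 → same result.)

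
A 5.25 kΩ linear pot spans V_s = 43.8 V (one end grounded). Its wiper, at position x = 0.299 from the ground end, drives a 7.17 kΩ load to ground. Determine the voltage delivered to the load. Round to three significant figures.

Split the track: R_lower = x·R_p = 1.570 kΩ, R_upper = (1−x)·R_p = 3.680 kΩ.
Lower segment in parallel with the load: 1.570 ‖ 7.17 = 1.288 kΩ.
Loaded-divider output: V_out = 43.8 × 0.2592 = 11.35 V.

V_out ≈ 11.4 V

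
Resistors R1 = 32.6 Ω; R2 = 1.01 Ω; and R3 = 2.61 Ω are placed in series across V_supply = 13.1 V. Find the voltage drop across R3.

ΣR = 32.6 + 1.01 + 2.61 = 36.22 Ω.
Voltage divider: V = V_supply · (2.610 / 36.22) = 13.1 × 0.07206 = 0.9440 V.

V ≈ 0.944 V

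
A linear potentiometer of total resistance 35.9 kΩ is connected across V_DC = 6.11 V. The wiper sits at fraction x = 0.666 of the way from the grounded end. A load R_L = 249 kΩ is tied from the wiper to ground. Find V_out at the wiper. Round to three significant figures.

V_out ≈ 3.94 V

The pot divides into 11.99 kΩ above the wiper and 23.91 kΩ below.
R_L loads the lower segment: effective lower R = 21.81 kΩ.
Loaded-divider output: V_out = 6.11 × 0.6453 = 3.943 V.
(Unloaded: V_out = x·V_DC = 4.07 V.)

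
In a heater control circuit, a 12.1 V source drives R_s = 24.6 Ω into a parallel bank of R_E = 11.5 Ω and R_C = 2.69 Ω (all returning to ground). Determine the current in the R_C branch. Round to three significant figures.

Combine the parallel branches: R_p = (1/11.5 + 1/2.69)⁻¹ = 2.180 Ω.
V_A by voltage divider: V_A = 12.1 × 2.180/(24.6 + 2.180) = 0.9850 V.
I(R_C) = V_A / R_C = 0.9850/2.69 = 0.3662 A.

I ≈ 0.366 A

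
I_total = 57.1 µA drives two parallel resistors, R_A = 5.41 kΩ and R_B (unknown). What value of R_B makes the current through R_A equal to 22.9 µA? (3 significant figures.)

Two-branch current divider: I_A = I_total · R_B/(R_A + R_B).
22.9/57.1 = R_B/(R_A + R_B) → R_B = R_A · (0.4011)/(1 − 0.4011) = 5.41 × 0.6696 = 3.622 kΩ.

R_B ≈ 3.62 kΩ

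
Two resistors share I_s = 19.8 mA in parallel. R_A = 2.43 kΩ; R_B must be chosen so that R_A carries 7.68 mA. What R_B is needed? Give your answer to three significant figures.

R_B ≈ 1.54 kΩ

The fraction through R_A equals R_B/(R_A+R_B).
7.68/19.8 = R_B/(R_A + R_B) → R_B = R_A · (0.3879)/(1 − 0.3879) = 2.43 × 0.6337 = 1.540 kΩ.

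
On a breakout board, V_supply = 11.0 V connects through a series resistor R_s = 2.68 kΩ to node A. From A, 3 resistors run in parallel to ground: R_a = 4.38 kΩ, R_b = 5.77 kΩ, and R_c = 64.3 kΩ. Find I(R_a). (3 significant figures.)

I ≈ 1.19 mA

Combine the parallel branches: R_p = (1/4.38 + 1/5.77 + 1/64.3)⁻¹ = 2.397 kΩ.
V_A by voltage divider: V_A = 11.0 × 2.397/(2.68 + 2.397) = 5.194 V.
I(R_a) = V_A / R_a = 5.194/4.38 = 1.186 mA.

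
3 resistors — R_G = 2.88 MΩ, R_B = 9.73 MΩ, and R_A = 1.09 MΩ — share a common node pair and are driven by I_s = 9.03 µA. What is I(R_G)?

Conductances: ΣG = 1/2.88 + 1/9.73 + 1/1.09 = 1.367 (1/MΩ).
Current divider: I(R_G) = I_s · G_k/ΣG = 9.03 × (0.3472/1.367) = 9.03 × 0.2539 = 2.293 µA.

I ≈ 2.29 µA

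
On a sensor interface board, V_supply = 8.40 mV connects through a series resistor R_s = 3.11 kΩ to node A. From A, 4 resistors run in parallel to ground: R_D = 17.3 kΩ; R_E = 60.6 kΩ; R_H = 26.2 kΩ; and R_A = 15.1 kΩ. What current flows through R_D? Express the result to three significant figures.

Parallel bank: R_p = 1/(1/17.3 + 1/60.6 + 1/26.2 + 1/15.1) = 5.596 kΩ.
V_A by voltage divider: V_A = 8.40 × 5.596/(3.11 + 5.596) = 5.399 mV.
Branch current I = V_A/R_D = 5.399/17.3 = 0.3121 µA.

I ≈ 0.312 µA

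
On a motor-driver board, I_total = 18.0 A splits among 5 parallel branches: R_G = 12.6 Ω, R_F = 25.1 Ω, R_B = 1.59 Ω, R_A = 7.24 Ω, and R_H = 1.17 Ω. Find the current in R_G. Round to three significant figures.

Total conductance ΣG = 1/12.6 + 1/25.1 + 1/1.59 + 1/7.24 + 1/1.17 = 1.741 (units of 1/Ω).
Current divider: I(R_G) = I_total · G_k/ΣG = 18.0 × (0.07937/1.741) = 18.0 × 0.04559 = 0.8206 A.

I ≈ 0.821 A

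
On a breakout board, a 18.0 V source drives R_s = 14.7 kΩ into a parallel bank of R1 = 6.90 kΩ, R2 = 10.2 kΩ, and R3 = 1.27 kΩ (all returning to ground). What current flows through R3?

I ≈ 0.878 mA

Combine the parallel branches: R_p = (1/6.90 + 1/10.2 + 1/1.27)⁻¹ = 0.9705 kΩ.
V_A by voltage divider: V_A = 18.0 × 0.9705/(14.7 + 0.9705) = 1.115 V.
I(R3) = V_A / R3 = 1.115/1.27 = 0.8778 mA.
(Check via current divider: I_total = 1.149 mA; share G_k/ΣG = 0.7642 → same result.)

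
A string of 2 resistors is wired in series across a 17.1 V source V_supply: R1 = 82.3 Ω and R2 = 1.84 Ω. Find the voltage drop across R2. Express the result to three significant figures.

ΣR = 82.3 + 1.84 = 84.14 Ω.
By the voltage-divider rule, V = 17.1 × 1.840/84.14 = 0.3739 V.

V ≈ 0.374 V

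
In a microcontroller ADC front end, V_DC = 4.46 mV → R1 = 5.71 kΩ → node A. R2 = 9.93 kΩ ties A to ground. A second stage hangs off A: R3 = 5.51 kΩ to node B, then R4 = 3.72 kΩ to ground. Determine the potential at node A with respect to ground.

Node A sees R2 in parallel with the series input of stage 2, R3 + R4 = 9.230 kΩ.
R2 ‖ (R3+R4) = 4.784 kΩ.
So V_A = 4.46 × 0.4559 = 2.033 mV.

V_A ≈ 2.03 mV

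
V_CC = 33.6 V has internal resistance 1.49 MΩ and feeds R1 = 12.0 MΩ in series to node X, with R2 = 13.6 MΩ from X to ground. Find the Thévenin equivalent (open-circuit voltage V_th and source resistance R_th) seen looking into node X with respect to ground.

V_th ≈ 16.9 V, R_th ≈ 6.77 MΩ

R1' = 1.49 + 12.0 = 13.49 MΩ (source resistance + R1).
With X open, the divider is unloaded: V_th = 33.6 × 13.6/27.09 = 16.87 V.
Looking into X with the source shorted: R_th = R1'·R2/(R1'+R2) = 13.49 × 13.6/27.09 = 6.772 MΩ.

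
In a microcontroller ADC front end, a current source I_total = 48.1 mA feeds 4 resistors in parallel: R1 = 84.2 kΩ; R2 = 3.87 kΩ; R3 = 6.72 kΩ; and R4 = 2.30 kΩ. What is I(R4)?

I ≈ 24.5 mA

ΣG = 1/84.2 + 1/3.87 + 1/6.72 + 1/2.30 = 0.8539.
Current divider: I(R4) = I_total · G_k/ΣG = 48.1 × (0.4348/0.8539) = 48.1 × 0.5092 = 24.49 mA.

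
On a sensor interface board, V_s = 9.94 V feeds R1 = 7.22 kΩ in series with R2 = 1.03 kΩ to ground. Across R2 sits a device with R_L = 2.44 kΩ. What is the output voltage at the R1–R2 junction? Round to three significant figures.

V_out ≈ 0.906 V

First combine the lower leg with the load: R2 ‖ R_L = 0.7243 kΩ.
Then V_out = V_s · R2'/(R1 + R2') = 9.94 × 0.7243/7.944 = 0.9062 V.
(Unloaded it would be 1.24 V; the load pulls it down.)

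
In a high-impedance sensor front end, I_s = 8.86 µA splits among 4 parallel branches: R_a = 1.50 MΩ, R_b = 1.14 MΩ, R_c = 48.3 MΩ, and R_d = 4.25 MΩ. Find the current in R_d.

Conductances: ΣG = 1/1.50 + 1/1.14 + 1/48.3 + 1/4.25 = 1.800 (1/MΩ).
By the current-divider rule, I = I_s · G_k/ΣG = 8.86 × 0.1307 = 1.158 µA.

I ≈ 1.16 µA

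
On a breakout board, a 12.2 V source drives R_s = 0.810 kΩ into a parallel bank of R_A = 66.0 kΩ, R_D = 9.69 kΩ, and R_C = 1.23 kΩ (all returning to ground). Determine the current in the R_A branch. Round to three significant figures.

I ≈ 0.105 mA

Combine the parallel branches: R_p = (1/66.0 + 1/9.69 + 1/1.23)⁻¹ = 1.074 kΩ.
V_A by voltage divider: V_A = 12.2 × 1.074/(0.810 + 1.074) = 6.954 V.
I(R_A) = V_A / R_A = 6.954/66.0 = 0.1054 mA.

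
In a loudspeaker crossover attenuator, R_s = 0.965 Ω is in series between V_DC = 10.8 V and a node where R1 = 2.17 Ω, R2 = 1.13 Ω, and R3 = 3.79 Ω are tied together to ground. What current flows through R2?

I ≈ 3.74 A

Combine the parallel branches: R_p = (1/2.17 + 1/1.13 + 1/3.79)⁻¹ = 0.6213 Ω.
V_A = 10.8 × 0.6213/1.586 = 4.230 V.
Branch current I = V_A/R2 = 4.230/1.13 = 3.743 A.
(Equivalently: I_total = 6.808 A, then current-divider fraction G_k/ΣG = 0.5498.)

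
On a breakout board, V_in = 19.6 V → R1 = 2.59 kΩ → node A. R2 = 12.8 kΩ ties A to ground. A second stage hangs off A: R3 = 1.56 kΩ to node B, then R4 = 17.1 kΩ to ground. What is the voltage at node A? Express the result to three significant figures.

The second stage (R3 + R4 = 18.66 kΩ) loads node A in parallel with R2.
R2 ‖ (R3+R4) = 7.592 kΩ.
So V_A = 19.6 × 0.7456 = 14.61 V.

V_A ≈ 14.6 V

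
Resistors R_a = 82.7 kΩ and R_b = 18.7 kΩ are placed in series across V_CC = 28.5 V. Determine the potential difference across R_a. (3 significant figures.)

Series total: ΣR = 82.7 + 18.7 = 101.4 kΩ.
By the voltage-divider rule, V = 28.5 × 82.70/101.4 = 23.24 V.

V ≈ 23.2 V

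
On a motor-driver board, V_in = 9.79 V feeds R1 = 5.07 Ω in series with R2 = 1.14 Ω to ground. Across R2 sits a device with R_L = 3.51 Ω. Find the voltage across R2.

First combine the lower leg with the load: R2 ‖ R_L = 0.8605 Ω.
Voltage divider with the loaded lower leg: V_out = 9.79 × 0.8605/(5.07 + 0.8605) = 9.79 × 0.1451 = 1.421 V.

V_out ≈ 1.42 V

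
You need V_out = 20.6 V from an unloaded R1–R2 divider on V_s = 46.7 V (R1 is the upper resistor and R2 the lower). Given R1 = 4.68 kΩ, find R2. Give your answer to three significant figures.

R2 ≈ 3.69 kΩ

The divider ratio is R2/(R1+R2) = 20.6/46.7 = 0.4411.
R2 = R1 · 0.4411/(1 − 0.4411) = 3.694 kΩ.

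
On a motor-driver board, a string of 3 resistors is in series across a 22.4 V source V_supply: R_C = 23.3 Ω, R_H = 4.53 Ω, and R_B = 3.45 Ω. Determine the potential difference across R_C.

V ≈ 16.7 V

Series total: ΣR = 23.3 + 4.53 + 3.45 = 31.28 Ω.
Voltage divider: V = V_supply · (23.30 / 31.28) = 22.4 × 0.7449 = 16.69 V.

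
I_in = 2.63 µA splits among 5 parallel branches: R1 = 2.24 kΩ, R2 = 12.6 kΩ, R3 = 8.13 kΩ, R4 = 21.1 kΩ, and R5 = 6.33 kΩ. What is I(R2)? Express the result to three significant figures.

ΣG = 1/2.24 + 1/12.6 + 1/8.13 + 1/21.1 + 1/6.33 = 0.8542.
Current divider: I(R2) = I_in · G_k/ΣG = 2.63 × (0.07937/0.8542) = 2.63 × 0.09292 = 0.2444 µA.

I ≈ 0.244 µA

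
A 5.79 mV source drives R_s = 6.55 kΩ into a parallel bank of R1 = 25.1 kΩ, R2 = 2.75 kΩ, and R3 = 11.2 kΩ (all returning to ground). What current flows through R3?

I ≈ 0.122 µA

Equivalent of the parallel group: R_p = 2.029 kΩ.
Node voltage V_A = V_DC · R_p/(R_s + R_p) = 5.79 × 0.2365 = 1.370 mV.
I(R3) = V_A / R3 = 1.370/11.2 = 0.1223 µA.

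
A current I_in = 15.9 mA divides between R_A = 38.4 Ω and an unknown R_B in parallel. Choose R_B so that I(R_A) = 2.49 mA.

In a two-way split, I_A/I_in = R_B/(R_A + R_B).
With f = 0.1566, R_B = R_A · f/(1−f) = 38.4 × 0.1857 = 7.130 Ω.

R_B ≈ 7.13 Ω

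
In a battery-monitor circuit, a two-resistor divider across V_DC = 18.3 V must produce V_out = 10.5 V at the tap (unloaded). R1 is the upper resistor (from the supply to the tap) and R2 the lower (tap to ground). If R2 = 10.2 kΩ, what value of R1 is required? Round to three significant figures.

Required fraction k = V_out/V_DC = 0.5738.
Rearranging, R1 = R2·(1−k)/k = 10.2 × 0.7429 = 7.577 kΩ.

R1 ≈ 7.58 kΩ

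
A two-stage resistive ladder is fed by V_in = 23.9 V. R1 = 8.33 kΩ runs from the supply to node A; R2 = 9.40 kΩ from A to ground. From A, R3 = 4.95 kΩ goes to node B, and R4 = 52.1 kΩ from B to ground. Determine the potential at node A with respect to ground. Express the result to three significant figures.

V_A ≈ 11.8 V

Looking into the second stage from A: R3 + R4 = 57.05 kΩ appears in parallel with R2.
Effective lower resistance at A: R2 ‖ 57.05 = 8.070 kΩ.
First divider: V_A = V_in · 8.070/(8.33 + 8.070) = 11.76 V.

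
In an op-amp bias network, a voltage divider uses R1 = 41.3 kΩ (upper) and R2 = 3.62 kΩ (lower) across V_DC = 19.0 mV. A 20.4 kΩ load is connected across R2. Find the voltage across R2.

V_out ≈ 1.32 mV

First combine the lower leg with the load: R2 ‖ R_L = 3.074 kΩ.
Voltage divider with the loaded lower leg: V_out = 19.0 × 3.074/(41.3 + 3.074) = 19.0 × 0.06928 = 1.316 mV.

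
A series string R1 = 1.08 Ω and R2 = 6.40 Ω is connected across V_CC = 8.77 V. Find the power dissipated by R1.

The common current is I = 8.77/7.480 = 1.172 A.
P = I²R = 1.375 × 1.08 = 1.485 W.

P ≈ 1.48 W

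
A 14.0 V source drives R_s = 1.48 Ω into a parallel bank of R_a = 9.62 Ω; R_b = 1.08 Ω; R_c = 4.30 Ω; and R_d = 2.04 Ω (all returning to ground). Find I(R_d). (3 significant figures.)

I ≈ 1.91 A

Equivalent of the parallel group: R_p = 0.5706 Ω.
V_A = 14.0 × 0.5706/2.051 = 3.895 V.
Branch current I = V_A/R_d = 3.895/2.04 = 1.910 A.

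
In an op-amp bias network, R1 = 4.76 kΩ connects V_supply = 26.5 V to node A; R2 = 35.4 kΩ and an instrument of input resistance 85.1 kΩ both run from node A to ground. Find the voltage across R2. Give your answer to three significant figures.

V_out ≈ 22.3 V

First combine the lower leg with the load: R2 ‖ R_L = 25.00 kΩ.
Then V_out = V_supply · R2'/(R1 + R2') = 26.5 × 25.00/29.76 = 22.26 V.
(Unloaded it would be 23.4 V; the load pulls it down.)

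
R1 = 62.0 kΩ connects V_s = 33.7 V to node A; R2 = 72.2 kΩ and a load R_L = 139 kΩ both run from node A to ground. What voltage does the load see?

V_out ≈ 14.6 V

The load sits in parallel with R2, giving an effective lower resistance R2' = R2·R_L/(R2+R_L) = 47.52 kΩ.
Now apply the divider: V_out = 33.7 × 0.4339 = 14.62 V.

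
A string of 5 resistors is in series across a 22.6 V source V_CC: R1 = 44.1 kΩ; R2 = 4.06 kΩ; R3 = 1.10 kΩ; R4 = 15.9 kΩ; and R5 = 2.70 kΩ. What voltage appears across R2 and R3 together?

V ≈ 1.72 V

Total series resistance ΣR = 44.1 + 4.06 + 1.10 + 15.9 + 2.70 = 67.86 kΩ.
R_{R2..R3} = 4.06 + 1.10 = 5.160 kΩ.
V = V_CC · R/ΣR = 22.6 × 0.07604 = 1.718 V.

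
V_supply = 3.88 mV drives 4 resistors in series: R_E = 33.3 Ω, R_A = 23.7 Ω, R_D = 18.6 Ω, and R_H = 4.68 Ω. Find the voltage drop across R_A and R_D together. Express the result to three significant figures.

Series total: ΣR = 33.3 + 23.7 + 18.6 + 4.68 = 80.28 Ω.
R_{R_A..R_D} = 23.7 + 18.6 = 42.30 Ω.
V = V_supply · R/ΣR = 3.88 × 0.5269 = 2.044 mV.

V ≈ 2.04 mV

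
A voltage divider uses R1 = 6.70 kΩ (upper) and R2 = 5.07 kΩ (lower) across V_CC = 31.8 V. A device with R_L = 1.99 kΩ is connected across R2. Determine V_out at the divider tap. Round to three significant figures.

First combine the lower leg with the load: R2 ‖ R_L = 1.429 kΩ.
Voltage divider with the loaded lower leg: V_out = 31.8 × 1.429/(6.70 + 1.429) = 31.8 × 0.1758 = 5.590 V.

V_out ≈ 5.59 V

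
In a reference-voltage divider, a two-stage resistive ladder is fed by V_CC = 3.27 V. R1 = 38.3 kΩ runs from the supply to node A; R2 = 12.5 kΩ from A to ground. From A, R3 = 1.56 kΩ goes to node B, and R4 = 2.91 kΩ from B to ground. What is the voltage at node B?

Node A sees R2 in parallel with the series input of stage 2, R3 + R4 = 4.470 kΩ.
Effective lower resistance at A: R2 ‖ 4.470 = 3.293 kΩ.
So V_A = 3.27 × 0.07916 = 0.2589 V.
Stage 2 is unloaded, so V_B = V_A · R4/(R3+R4) = 0.2589 × 2.91/4.470 = 0.1685 V.

V_B ≈ 0.169 V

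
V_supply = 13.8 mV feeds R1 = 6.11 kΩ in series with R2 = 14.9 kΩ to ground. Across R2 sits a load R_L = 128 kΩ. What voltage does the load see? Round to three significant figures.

First combine the lower leg with the load: R2 ‖ R_L = 13.35 kΩ.
Then V_out = V_supply · R2'/(R1 + R2') = 13.8 × 13.35/19.46 = 9.466 mV.

V_out ≈ 9.47 mV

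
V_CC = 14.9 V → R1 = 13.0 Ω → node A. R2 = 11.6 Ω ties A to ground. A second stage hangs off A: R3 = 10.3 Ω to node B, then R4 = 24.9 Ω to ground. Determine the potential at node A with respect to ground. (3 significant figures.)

The second stage (R3 + R4 = 35.20 Ω) loads node A in parallel with R2.
R2 ‖ (R3+R4) = 8.725 Ω.
So V_A = 14.9 × 0.4016 = 5.984 V.

V_A ≈ 5.98 V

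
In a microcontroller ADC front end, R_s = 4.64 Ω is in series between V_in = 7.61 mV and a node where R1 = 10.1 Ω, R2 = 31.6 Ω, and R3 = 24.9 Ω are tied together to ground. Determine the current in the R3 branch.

Equivalent of the parallel group: R_p = 5.854 Ω.
V_A by voltage divider: V_A = 7.61 × 5.854/(4.64 + 5.854) = 4.245 mV.
I(R3) = V_A / R3 = 4.245/24.9 = 0.1705 mA.

I ≈ 0.170 mA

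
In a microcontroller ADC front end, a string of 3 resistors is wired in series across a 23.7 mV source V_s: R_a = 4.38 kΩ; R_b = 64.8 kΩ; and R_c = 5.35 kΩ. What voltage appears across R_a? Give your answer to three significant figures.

V ≈ 1.39 mV

Total series resistance ΣR = 4.38 + 64.8 + 5.35 = 74.53 kΩ.
V = V_s · R/ΣR = 23.7 × 0.05877 = 1.393 mV.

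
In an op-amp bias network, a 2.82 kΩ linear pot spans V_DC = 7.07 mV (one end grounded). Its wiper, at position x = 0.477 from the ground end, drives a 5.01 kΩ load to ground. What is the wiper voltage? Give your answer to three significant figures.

V_out ≈ 2.96 mV

Split the track: R_lower = x·R_p = 1.345 kΩ, R_upper = (1−x)·R_p = 1.475 kΩ.
Lower segment in parallel with the load: 1.345 ‖ 5.01 = 1.060 kΩ.
Loaded-divider output: V_out = 7.07 × 0.4183 = 2.957 mV.
(Unloaded: V_out = x·V_DC = 3.37 mV.)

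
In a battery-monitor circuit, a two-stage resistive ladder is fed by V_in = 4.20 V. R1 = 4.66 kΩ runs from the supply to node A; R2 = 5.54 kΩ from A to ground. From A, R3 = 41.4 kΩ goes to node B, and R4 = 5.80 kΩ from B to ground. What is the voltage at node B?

Node A sees R2 in parallel with the series input of stage 2, R3 + R4 = 47.20 kΩ.
R2 ‖ (R3+R4) = 4.958 kΩ.
So V_A = 4.20 × 0.5155 = 2.165 V.
Stage 2 is unloaded, so V_B = V_A · R4/(R3+R4) = 2.165 × 5.80/47.20 = 0.2660 V.

V_B ≈ 0.266 V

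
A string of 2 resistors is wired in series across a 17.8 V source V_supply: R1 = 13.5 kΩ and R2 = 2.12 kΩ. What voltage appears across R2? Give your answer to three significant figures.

V ≈ 2.42 V

Total series resistance ΣR = 13.5 + 2.12 = 15.62 kΩ.
V = V_supply · R/ΣR = 17.8 × 0.1357 = 2.416 V.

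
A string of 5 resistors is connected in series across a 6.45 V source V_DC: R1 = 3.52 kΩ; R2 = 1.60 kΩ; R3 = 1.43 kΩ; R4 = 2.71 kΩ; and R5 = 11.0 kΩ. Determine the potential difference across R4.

Total series resistance ΣR = 3.52 + 1.60 + 1.43 + 2.71 + 11.0 = 20.26 kΩ.
Voltage divider: V = V_DC · (2.710 / 20.26) = 6.45 × 0.1338 = 0.8628 V.

V ≈ 0.863 V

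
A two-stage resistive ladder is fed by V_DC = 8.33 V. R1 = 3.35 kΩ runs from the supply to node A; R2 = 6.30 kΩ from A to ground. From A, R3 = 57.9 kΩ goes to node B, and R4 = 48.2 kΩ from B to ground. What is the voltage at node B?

V_B ≈ 2.42 V

Looking into the second stage from A: R3 + R4 = 106.1 kΩ appears in parallel with R2.
R2 ‖ (R3+R4) = 5.947 kΩ.
So V_A = 8.33 × 0.6397 = 5.328 V.
Then the unloaded second divider: V_B = V_A × R4/(R3+R4) = 5.328 × 0.4543 = 2.421 V.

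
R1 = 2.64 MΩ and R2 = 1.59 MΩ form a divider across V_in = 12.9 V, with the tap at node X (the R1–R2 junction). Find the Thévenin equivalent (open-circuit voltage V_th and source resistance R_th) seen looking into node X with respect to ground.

Open-circuit (no load on X): V_th = V_in · R2/(R1 + R2) = 12.9 × 1.59/(2.640 + 1.59) = 4.849 V.
With V_in suppressed (replaced by a short), R_th = R1 ‖ R2 = (2.640 × 1.59)/(2.640 + 1.59) = 0.9923 MΩ.

V_th ≈ 4.85 V, R_th ≈ 0.992 MΩ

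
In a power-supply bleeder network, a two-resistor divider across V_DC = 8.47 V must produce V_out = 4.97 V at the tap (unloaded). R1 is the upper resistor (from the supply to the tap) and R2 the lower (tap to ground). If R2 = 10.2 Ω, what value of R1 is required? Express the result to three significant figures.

The divider ratio is R2/(R1+R2) = 4.97/8.47 = 0.5868.
So R1 = R2 · (V_DC/V_out − 1) = 10.2 × (8.47/4.97 − 1) = 10.2 × 0.7042 = 7.183 Ω.

R1 ≈ 7.18 Ω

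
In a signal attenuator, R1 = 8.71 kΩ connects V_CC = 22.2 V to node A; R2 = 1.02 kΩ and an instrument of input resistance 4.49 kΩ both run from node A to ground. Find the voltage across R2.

The load sits in parallel with R2, giving an effective lower resistance R2' = R2·R_L/(R2+R_L) = 0.8312 kΩ.
Now apply the divider: V_out = 22.2 × 0.08711 = 1.934 V.

V_out ≈ 1.93 V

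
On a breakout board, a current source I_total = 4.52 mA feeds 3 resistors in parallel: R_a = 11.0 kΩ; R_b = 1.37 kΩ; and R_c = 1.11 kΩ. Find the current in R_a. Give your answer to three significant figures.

I ≈ 0.239 mA

Total conductance ΣG = 1/11.0 + 1/1.37 + 1/1.11 = 1.722 (units of 1/kΩ).
R_a takes the fraction G_k/ΣG = 0.09091/1.722 = 0.05280, so I = 4.52 × 0.05280 = 0.2387 mA.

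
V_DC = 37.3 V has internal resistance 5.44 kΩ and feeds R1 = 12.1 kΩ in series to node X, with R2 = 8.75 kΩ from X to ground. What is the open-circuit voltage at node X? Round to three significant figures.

R1' = 5.44 + 12.1 = 17.54 kΩ (source resistance + R1).
V_th is the unloaded tap voltage: V_DC · R2/(R1'+R2) = 37.3 × 0.3328 = 12.41 V.

V_th ≈ 12.4 V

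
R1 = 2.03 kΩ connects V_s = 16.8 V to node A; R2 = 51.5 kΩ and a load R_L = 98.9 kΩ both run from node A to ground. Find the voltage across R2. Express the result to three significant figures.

R2 ‖ R_L = (51.5 × 98.9)/(51.5 + 98.9) = 33.87 kΩ.
Voltage divider with the loaded lower leg: V_out = 16.8 × 33.87/(2.03 + 33.87) = 16.8 × 0.9434 = 15.85 V.

V_out ≈ 15.8 V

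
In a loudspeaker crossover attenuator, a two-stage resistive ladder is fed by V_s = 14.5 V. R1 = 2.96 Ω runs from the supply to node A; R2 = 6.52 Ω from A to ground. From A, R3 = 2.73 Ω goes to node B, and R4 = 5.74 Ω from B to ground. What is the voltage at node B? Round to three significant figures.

Node A sees R2 in parallel with the series input of stage 2, R3 + R4 = 8.470 Ω.
Effective lower resistance at A: R2 ‖ 8.470 = 3.684 Ω.
First divider: V_A = V_s · 3.684/(2.96 + 3.684) = 8.040 V.
Then the unloaded second divider: V_B = V_A × R4/(R3+R4) = 8.040 × 0.6777 = 5.449 V.

V_B ≈ 5.45 V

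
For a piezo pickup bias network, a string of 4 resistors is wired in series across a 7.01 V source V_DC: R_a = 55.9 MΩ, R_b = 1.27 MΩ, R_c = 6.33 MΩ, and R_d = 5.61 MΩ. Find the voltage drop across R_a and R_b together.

ΣR = 55.9 + 1.27 + 6.33 + 5.61 = 69.11 MΩ.
R_{R_a..R_b} = 55.9 + 1.27 = 57.17 MΩ.
V = V_DC · R/ΣR = 7.01 × 0.8272 = 5.799 V.

V ≈ 5.80 V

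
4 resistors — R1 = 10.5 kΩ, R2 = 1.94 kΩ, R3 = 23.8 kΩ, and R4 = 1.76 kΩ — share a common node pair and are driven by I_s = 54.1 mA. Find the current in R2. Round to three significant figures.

Conductances: ΣG = 1/10.5 + 1/1.94 + 1/23.8 + 1/1.76 = 1.221 (1/kΩ).
By the current-divider rule, I = I_s · G_k/ΣG = 54.1 × 0.4222 = 22.84 mA.

I ≈ 22.8 mA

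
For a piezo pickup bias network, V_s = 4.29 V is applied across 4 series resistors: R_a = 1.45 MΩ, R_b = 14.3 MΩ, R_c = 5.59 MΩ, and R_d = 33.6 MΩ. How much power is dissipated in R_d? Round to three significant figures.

P ≈ 0.205 µW

Series current I = V_s/ΣR = 4.29/54.94 = 0.07809 µA.
P(R_d) = I²·R_d = (0.07809)² × 33.6 = 0.2049 µW.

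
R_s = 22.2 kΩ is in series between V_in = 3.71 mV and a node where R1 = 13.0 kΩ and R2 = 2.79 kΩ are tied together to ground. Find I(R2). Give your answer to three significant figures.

I ≈ 0.125 µA

Parallel bank: R_p = 1/(1/13.0 + 1/2.79) = 2.297 kΩ.
Node voltage V_A = V_in · R_p/(R_s + R_p) = 3.71 × 0.09377 = 0.3479 mV.
I(R2) = V_A / R2 = 0.3479/2.79 = 0.1247 µA.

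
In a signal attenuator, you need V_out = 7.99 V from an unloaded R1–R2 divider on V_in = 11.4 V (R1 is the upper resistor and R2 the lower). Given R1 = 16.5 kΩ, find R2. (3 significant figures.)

R2 ≈ 38.7 kΩ

The divider ratio is R2/(R1+R2) = 7.99/11.4 = 0.7009.
R2 = R1 · 0.7009/(1 − 0.7009) = 38.66 kΩ.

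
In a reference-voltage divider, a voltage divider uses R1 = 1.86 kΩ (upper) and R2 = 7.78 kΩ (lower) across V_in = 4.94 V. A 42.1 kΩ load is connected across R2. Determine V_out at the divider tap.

First combine the lower leg with the load: R2 ‖ R_L = 6.567 kΩ.
Voltage divider with the loaded lower leg: V_out = 4.94 × 6.567/(1.86 + 6.567) = 4.94 × 0.7793 = 3.850 V.

V_out ≈ 3.85 V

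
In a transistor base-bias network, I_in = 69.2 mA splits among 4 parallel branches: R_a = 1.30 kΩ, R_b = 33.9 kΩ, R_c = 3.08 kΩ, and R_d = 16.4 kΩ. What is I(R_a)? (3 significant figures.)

I ≈ 44.9 mA

Total conductance ΣG = 1/1.30 + 1/33.9 + 1/3.08 + 1/16.4 = 1.184 (units of 1/kΩ).
By the current-divider rule, I = I_in · G_k/ΣG = 69.2 × 0.6495 = 44.94 mA.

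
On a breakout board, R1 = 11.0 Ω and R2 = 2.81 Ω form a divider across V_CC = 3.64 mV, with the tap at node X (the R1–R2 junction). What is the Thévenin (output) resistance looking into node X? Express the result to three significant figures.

R_th ≈ 2.24 Ω

With V_CC suppressed (replaced by a short), R_th = R1 ‖ R2 = (11.00 × 2.81)/(11.00 + 2.81) = 2.238 Ω.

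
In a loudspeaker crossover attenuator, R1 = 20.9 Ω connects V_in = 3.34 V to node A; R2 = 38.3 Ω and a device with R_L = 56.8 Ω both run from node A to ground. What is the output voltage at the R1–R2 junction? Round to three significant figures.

R2 ‖ R_L = (38.3 × 56.8)/(38.3 + 56.8) = 22.88 Ω.
Then V_out = V_in · R2'/(R1 + R2') = 3.34 × 22.88/43.78 = 1.745 V.
(Unloaded it would be 2.16 V; the load pulls it down.)

V_out ≈ 1.75 V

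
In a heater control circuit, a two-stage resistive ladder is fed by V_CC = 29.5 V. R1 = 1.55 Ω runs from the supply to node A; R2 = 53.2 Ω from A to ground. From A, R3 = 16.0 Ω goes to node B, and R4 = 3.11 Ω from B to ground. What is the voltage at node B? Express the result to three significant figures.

Looking into the second stage from A: R3 + R4 = 19.11 Ω appears in parallel with R2.
Effective lower resistance at A: R2 ‖ 19.11 = 14.06 Ω.
First divider: V_A = V_CC · 14.06/(1.55 + 14.06) = 26.57 V.
V_B = V_A × 0.1627 = 4.324 V.

V_B ≈ 4.32 V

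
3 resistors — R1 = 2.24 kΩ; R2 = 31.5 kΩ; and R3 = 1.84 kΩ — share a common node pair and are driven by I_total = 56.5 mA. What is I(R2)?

ΣG = 1/2.24 + 1/31.5 + 1/1.84 = 1.022.
R2 takes the fraction G_k/ΣG = 0.03175/1.022 = 0.03107, so I = 56.5 × 0.03107 = 1.756 mA.

I ≈ 1.76 mA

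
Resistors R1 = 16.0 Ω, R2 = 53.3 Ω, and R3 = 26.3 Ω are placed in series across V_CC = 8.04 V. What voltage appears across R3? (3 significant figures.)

V ≈ 2.21 V

Series total: ΣR = 16.0 + 53.3 + 26.3 = 95.60 Ω.
V = V_CC · R/ΣR = 8.04 × 0.2751 = 2.212 V.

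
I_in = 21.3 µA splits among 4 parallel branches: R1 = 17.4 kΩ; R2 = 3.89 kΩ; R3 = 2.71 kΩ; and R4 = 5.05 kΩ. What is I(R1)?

I ≈ 1.39 µA

ΣG = 1/17.4 + 1/3.89 + 1/2.71 + 1/5.05 = 0.8816.
By the current-divider rule, I = I_in · G_k/ΣG = 21.3 × 0.06519 = 1.389 µA.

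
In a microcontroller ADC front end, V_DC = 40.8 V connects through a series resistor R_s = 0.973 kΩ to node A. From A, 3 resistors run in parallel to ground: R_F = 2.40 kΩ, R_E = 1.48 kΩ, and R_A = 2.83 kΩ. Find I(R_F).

I ≈ 7.06 mA

Equivalent of the parallel group: R_p = 0.6917 kΩ.
V_A by voltage divider: V_A = 40.8 × 0.6917/(0.973 + 0.6917) = 16.95 V.
I(R_F) = V_A / R_F = 16.95/2.40 = 7.064 mA.
(Check via current divider: I_total = 24.51 mA; share G_k/ΣG = 0.2882 → same result.)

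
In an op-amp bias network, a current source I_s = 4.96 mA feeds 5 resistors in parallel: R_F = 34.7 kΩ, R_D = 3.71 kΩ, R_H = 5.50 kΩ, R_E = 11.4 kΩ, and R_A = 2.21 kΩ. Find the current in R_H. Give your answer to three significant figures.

ΣG = 1/34.7 + 1/3.71 + 1/5.50 + 1/11.4 + 1/2.21 = 1.020.
Current divider: I(R_H) = I_s · G_k/ΣG = 4.96 × (0.1818/1.020) = 4.96 × 0.1782 = 0.8838 mA.

I ≈ 0.884 mA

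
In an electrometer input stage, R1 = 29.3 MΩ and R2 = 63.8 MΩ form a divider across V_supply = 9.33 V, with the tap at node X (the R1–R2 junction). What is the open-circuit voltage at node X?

Open-circuit (no load on X): V_th = V_supply · R2/(R1 + R2) = 9.33 × 63.8/(29.30 + 63.8) = 6.394 V.

V_th ≈ 6.39 V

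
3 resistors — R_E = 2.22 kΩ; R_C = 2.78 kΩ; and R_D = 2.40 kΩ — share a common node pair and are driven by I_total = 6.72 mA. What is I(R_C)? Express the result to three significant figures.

I ≈ 1.97 mA

ΣG = 1/2.22 + 1/2.78 + 1/2.40 = 1.227.
R_C takes the fraction G_k/ΣG = 0.3597/1.227 = 0.2932, so I = 6.72 × 0.2932 = 1.970 mA.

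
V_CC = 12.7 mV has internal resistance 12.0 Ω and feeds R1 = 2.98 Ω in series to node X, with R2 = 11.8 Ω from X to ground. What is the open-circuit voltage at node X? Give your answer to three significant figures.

V_th ≈ 5.60 mV

R1' = 12.0 + 2.98 = 14.98 Ω (source resistance + R1).
V_th is the unloaded tap voltage: V_CC · R2/(R1'+R2) = 12.7 × 0.4406 = 5.596 mV.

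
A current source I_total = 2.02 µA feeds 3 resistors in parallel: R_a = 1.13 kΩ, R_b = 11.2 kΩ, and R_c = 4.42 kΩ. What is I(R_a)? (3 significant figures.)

Total conductance ΣG = 1/1.13 + 1/11.2 + 1/4.42 = 1.200 (units of 1/kΩ).
R_a takes the fraction G_k/ΣG = 0.8850/1.200 = 0.7372, so I = 2.02 × 0.7372 = 1.489 µA.

I ≈ 1.49 µA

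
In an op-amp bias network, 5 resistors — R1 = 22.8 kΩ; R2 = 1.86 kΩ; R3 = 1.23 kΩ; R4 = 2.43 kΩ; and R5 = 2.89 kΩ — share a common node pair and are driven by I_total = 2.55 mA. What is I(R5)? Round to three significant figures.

Conductances: ΣG = 1/22.8 + 1/1.86 + 1/1.23 + 1/2.43 + 1/2.89 = 2.152 (1/kΩ).
Current divider: I(R5) = I_total · G_k/ΣG = 2.55 × (0.3460/2.152) = 2.55 × 0.1608 = 0.4100 mA.

I ≈ 0.410 mA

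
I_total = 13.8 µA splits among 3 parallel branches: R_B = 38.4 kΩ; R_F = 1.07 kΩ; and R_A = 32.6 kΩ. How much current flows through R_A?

Total conductance ΣG = 1/38.4 + 1/1.07 + 1/32.6 = 0.9913 (units of 1/kΩ).
Current divider: I(R_A) = I_total · G_k/ΣG = 13.8 × (0.03067/0.9913) = 13.8 × 0.03094 = 0.4270 µA.

I ≈ 0.427 µA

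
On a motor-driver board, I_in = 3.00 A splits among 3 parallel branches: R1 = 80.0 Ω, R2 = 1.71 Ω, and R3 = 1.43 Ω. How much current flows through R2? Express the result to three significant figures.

I ≈ 1.35 A

Total conductance ΣG = 1/80.0 + 1/1.71 + 1/1.43 = 1.297 (units of 1/Ω).
By the current-divider rule, I = I_in · G_k/ΣG = 3.00 × 0.4510 = 1.353 A.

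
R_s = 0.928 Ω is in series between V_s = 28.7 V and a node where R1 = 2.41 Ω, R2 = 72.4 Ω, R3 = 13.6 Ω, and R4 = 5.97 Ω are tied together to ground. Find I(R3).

I ≈ 1.30 A

Parallel bank: R_p = 1/(1/2.41 + 1/72.4 + 1/13.6 + 1/5.97) = 1.493 Ω.
Node voltage V_A = V_s · R_p/(R_s + R_p) = 28.7 × 0.6167 = 17.70 V.
I(R3) = V_A / R3 = 17.70/13.6 = 1.301 A.
(Equivalently: I_total = 11.85 A, then current-divider fraction G_k/ΣG = 0.1098.)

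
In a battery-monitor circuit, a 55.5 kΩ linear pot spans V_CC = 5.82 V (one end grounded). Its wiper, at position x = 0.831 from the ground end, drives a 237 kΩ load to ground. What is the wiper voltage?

Lower segment x·R_p = 46.12 kΩ; upper segment (1−x)·R_p = 9.380 kΩ.
R_L loads the lower segment: effective lower R = 38.61 kΩ.
Loaded-divider output: V_out = 5.82 × 0.8045 = 4.682 V.

V_out ≈ 4.68 V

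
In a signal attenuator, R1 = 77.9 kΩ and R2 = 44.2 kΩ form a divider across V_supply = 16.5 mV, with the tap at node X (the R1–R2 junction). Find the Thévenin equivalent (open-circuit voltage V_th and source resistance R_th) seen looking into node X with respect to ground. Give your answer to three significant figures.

Open-circuit (no load on X): V_th = V_supply · R2/(R1 + R2) = 16.5 × 44.2/(77.90 + 44.2) = 5.973 mV.
Zeroing V_supply shorts the top of R1 to ground, so R_th = R1 ‖ R2 = 28.20 kΩ.

V_th ≈ 5.97 mV, R_th ≈ 28.2 kΩ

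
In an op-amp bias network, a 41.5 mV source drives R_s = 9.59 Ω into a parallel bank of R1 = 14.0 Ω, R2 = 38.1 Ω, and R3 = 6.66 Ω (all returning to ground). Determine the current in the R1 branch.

I ≈ 0.878 mA

Parallel bank: R_p = 1/(1/14.0 + 1/38.1 + 1/6.66) = 4.035 Ω.
V_A by voltage divider: V_A = 41.5 × 4.035/(9.59 + 4.035) = 12.29 mV.
I(R1) = V_A / R1 = 12.29/14.0 = 0.8779 mA.
(Check via current divider: I_total = 3.046 mA; share G_k/ΣG = 0.2882 → same result.)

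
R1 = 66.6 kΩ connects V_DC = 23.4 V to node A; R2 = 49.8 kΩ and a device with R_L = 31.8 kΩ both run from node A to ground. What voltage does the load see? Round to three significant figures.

V_out ≈ 5.28 V

R2 ‖ R_L = (49.8 × 31.8)/(49.8 + 31.8) = 19.41 kΩ.
Voltage divider with the loaded lower leg: V_out = 23.4 × 19.41/(66.6 + 19.41) = 23.4 × 0.2256 = 5.280 V.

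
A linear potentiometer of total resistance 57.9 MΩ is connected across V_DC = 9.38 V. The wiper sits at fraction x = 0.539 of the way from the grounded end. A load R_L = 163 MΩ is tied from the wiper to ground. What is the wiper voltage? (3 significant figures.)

The pot divides into 26.69 MΩ above the wiper and 31.21 MΩ below.
(x·R_p) ‖ R_L = 26.19 MΩ.
Then V_out = V_DC · 26.19/(26.69 + 26.19) = 4.646 V.

V_out ≈ 4.65 V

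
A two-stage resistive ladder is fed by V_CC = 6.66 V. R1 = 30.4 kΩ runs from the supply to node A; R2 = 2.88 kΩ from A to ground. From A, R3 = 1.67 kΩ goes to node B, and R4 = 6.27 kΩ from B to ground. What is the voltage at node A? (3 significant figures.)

Looking into the second stage from A: R3 + R4 = 7.940 kΩ appears in parallel with R2.
Effective lower resistance at A: R2 ‖ 7.940 = 2.113 kΩ.
First divider: V_A = V_CC · 2.113/(30.4 + 2.113) = 0.4329 V.

V_A ≈ 0.433 V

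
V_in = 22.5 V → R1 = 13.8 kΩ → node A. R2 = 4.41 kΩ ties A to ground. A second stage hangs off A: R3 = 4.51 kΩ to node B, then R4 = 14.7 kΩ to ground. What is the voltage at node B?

The second stage (R3 + R4 = 19.21 kΩ) loads node A in parallel with R2.
R2 ‖ (R3+R4) = 3.587 kΩ.
So V_A = 22.5 × 0.2063 = 4.641 V.
Then the unloaded second divider: V_B = V_A × R4/(R3+R4) = 4.641 × 0.7652 = 3.552 V.

V_B ≈ 3.55 V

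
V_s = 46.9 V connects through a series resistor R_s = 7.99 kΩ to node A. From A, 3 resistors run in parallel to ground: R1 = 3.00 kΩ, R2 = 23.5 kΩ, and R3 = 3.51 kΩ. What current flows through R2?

I ≈ 0.318 mA

Parallel bank: R_p = 1/(1/3.00 + 1/23.5 + 1/3.51) = 1.513 kΩ.
V_A by voltage divider: V_A = 46.9 × 1.513/(7.99 + 1.513) = 7.469 V.
I(R2) = V_A / R2 = 7.469/23.5 = 0.3178 mA.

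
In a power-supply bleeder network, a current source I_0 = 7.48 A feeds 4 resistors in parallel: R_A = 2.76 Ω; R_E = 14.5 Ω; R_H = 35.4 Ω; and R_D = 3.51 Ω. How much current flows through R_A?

I ≈ 3.64 A

Total conductance ΣG = 1/2.76 + 1/14.5 + 1/35.4 + 1/3.51 = 0.7444 (units of 1/Ω).
By the current-divider rule, I = I_0 · G_k/ΣG = 7.48 × 0.4867 = 3.641 A.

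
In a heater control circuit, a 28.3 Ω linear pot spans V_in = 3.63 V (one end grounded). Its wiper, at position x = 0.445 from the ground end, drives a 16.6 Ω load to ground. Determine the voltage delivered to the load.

The pot divides into 15.71 Ω above the wiper and 12.59 Ω below.
Lower segment in parallel with the load: 12.59 ‖ 16.6 = 7.161 Ω.
V_out = 3.63 × 7.161/(15.71 + 7.161) = 1.137 V.

V_out ≈ 1.14 V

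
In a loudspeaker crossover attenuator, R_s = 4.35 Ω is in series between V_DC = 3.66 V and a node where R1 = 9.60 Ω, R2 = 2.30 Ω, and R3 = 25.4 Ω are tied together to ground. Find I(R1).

Equivalent of the parallel group: R_p = 1.729 Ω.
V_A by voltage divider: V_A = 3.66 × 1.729/(4.35 + 1.729) = 1.041 V.
Branch current I = V_A/R1 = 1.041/9.60 = 0.1084 A.
(Equivalently: I_total = 0.6021 A, then current-divider fraction G_k/ΣG = 0.1801.)

I ≈ 0.108 A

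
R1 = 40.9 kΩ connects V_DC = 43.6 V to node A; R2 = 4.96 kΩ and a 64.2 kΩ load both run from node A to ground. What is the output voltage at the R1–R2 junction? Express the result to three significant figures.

R2 ‖ R_L = (4.96 × 64.2)/(4.96 + 64.2) = 4.604 kΩ.
Now apply the divider: V_out = 43.6 × 0.1012 = 4.412 V.
(Unloaded it would be 4.72 V; the load pulls it down.)

V_out ≈ 4.41 V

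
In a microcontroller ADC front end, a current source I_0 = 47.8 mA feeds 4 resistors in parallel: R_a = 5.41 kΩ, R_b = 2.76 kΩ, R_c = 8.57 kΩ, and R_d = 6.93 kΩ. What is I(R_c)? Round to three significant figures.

I ≈ 6.90 mA

ΣG = 1/5.41 + 1/2.76 + 1/8.57 + 1/6.93 = 0.8081.
By the current-divider rule, I = I_0 · G_k/ΣG = 47.8 × 0.1444 = 6.902 mA.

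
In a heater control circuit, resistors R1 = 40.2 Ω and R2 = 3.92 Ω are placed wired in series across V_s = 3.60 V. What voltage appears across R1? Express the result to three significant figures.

V ≈ 3.28 V

ΣR = 40.2 + 3.92 = 44.12 Ω.
Voltage divider: V = V_s · (40.20 / 44.12) = 3.60 × 0.9112 = 3.280 V.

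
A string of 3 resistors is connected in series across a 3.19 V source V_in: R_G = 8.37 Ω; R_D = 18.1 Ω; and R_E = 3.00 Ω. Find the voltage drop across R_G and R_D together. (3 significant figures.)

V ≈ 2.87 V

Total series resistance ΣR = 8.37 + 18.1 + 3.00 = 29.47 Ω.
R_{R_G..R_D} = 8.37 + 18.1 = 26.47 Ω.
By the voltage-divider rule, V = 3.19 × 26.47/29.47 = 2.865 V.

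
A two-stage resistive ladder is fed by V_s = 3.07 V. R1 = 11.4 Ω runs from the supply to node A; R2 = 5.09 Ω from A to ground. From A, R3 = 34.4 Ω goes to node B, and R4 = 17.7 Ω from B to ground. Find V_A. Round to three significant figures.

The second stage (R3 + R4 = 52.10 Ω) loads node A in parallel with R2.
Effective lower resistance at A: R2 ‖ 52.10 = 4.637 Ω.
So V_A = 3.07 × 0.2891 = 0.8877 V.

V_A ≈ 0.888 V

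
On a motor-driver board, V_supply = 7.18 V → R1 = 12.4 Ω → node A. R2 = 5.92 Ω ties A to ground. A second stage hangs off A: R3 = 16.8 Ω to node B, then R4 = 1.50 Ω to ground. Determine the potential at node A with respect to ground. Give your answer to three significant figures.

The second stage (R3 + R4 = 18.30 Ω) loads node A in parallel with R2.
Effective lower resistance at A: R2 ‖ 18.30 = 4.473 Ω.
So V_A = 7.18 × 0.2651 = 1.903 V.

V_A ≈ 1.90 V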